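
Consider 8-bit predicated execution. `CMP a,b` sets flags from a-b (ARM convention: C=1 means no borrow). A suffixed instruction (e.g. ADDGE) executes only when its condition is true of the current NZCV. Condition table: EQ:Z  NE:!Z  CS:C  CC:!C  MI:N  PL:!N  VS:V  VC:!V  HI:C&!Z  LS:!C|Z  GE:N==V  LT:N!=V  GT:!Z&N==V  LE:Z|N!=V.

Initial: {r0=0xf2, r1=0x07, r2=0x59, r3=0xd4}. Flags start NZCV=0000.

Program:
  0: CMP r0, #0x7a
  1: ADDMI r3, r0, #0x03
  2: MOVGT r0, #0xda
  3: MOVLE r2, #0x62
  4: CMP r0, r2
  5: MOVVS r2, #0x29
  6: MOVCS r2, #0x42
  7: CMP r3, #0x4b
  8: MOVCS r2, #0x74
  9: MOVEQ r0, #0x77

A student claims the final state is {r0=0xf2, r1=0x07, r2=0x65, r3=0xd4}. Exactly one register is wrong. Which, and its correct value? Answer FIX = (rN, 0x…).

[0] flags=0011 → (cmp)
[1] flags=0011 MI?F → skip
[2] flags=0011 GT?F → skip
[3] flags=0011 LE?T → r2=0x62
[4] flags=1010 → (cmp)
[5] flags=1010 VS?F → skip
[6] flags=1010 CS?T → r2=0x42
[7] flags=1010 → (cmp)
[8] flags=1010 CS?T → r2=0x74
[9] flags=1010 EQ?F → skip

FIX = (r2, 0x74)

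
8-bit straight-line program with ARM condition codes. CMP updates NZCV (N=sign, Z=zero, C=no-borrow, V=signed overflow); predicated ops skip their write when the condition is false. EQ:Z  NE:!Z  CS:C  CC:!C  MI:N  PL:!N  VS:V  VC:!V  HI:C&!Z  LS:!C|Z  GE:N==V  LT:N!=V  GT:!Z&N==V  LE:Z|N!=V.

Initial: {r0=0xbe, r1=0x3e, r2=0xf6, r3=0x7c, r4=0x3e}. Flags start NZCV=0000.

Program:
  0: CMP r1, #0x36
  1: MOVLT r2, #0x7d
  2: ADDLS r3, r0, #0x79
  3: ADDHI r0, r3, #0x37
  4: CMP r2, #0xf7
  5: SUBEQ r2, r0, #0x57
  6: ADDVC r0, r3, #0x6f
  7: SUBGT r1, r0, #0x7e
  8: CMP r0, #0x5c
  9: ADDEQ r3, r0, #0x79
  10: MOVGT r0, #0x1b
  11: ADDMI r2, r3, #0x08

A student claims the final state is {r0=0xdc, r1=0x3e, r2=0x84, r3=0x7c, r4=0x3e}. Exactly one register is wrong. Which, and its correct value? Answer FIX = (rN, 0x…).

[0] flags=0010 → (cmp)
[1] flags=0010 LT?F → skip
[2] flags=0010 LS?F → skip
[3] flags=0010 HI?T → r0=0xb3
[4] flags=1000 → (cmp)
[5] flags=1000 EQ?F → skip
[6] flags=1000 VC?T → r0=0xeb
[7] flags=1000 GT?F → skip
[8] flags=1010 → (cmp)
[9] flags=1010 EQ?F → skip
[10] flags=1010 GT?F → skip
[11] flags=1010 MI?T → r2=0x84

FIX = (r0, 0xeb)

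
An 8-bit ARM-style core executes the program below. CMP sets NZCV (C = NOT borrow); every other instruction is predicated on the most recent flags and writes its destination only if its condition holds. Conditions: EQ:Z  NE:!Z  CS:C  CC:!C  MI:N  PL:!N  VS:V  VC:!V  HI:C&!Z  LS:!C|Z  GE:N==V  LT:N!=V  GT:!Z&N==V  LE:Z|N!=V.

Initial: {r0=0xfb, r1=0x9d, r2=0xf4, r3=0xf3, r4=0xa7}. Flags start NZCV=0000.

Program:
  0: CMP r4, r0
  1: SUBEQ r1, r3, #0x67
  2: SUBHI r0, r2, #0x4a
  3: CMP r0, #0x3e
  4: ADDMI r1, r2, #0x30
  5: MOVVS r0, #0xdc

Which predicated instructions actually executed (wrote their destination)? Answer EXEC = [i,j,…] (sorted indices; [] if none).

EXEC = [4]

[0] flags=1000 → (cmp)
[1] flags=1000 EQ?F → skip
[2] flags=1000 HI?F → skip
[3] flags=1010 → (cmp)
[4] flags=1010 MI?T → r1=0x24
[5] flags=1010 VS?F → skip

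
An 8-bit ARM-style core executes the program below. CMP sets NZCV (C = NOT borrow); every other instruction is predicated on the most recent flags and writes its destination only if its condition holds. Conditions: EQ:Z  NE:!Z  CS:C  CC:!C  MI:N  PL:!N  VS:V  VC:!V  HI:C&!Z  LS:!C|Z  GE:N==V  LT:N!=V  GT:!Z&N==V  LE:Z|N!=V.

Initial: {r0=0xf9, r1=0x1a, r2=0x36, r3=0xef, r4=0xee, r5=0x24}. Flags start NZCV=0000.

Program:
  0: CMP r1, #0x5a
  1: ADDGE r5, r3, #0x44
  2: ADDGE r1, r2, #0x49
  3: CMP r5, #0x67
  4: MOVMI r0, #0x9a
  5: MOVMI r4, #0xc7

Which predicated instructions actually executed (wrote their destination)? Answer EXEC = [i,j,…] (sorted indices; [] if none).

[0] flags=1000 → (cmp)
[1] flags=1000 GE?F → skip
[2] flags=1000 GE?F → skip
[3] flags=1000 → (cmp)
[4] flags=1000 MI?T → r0=0x9a
[5] flags=1000 MI?T → r4=0xc7

EXEC = [4,5]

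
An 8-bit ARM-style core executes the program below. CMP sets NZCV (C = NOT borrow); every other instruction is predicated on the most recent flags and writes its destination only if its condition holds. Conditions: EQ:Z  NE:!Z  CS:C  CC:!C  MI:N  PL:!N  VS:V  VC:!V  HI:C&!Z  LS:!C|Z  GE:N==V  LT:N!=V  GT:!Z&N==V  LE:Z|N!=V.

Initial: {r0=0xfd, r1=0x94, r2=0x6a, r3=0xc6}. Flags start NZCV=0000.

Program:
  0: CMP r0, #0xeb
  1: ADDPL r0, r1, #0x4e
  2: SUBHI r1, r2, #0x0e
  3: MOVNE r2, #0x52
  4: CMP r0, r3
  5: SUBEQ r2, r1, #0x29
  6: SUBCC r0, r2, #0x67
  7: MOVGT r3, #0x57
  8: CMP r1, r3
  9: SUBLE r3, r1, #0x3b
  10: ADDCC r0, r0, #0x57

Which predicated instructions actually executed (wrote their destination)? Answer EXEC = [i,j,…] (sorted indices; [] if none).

EXEC = [1,2,3,7]

0: ✓ CMP  NZCV=0010
1: ✓ ADDPL  r0←0xe2
2: ✓ SUBHI  r1←0x5c
3: ✓ MOVNE  r2←0x52
4: ✓ CMP  NZCV=0010
5: · SUBEQ
6: · SUBCC
7: ✓ MOVGT  r3←0x57
8: ✓ CMP  NZCV=0010
9: · SUBLE
10: · ADDCC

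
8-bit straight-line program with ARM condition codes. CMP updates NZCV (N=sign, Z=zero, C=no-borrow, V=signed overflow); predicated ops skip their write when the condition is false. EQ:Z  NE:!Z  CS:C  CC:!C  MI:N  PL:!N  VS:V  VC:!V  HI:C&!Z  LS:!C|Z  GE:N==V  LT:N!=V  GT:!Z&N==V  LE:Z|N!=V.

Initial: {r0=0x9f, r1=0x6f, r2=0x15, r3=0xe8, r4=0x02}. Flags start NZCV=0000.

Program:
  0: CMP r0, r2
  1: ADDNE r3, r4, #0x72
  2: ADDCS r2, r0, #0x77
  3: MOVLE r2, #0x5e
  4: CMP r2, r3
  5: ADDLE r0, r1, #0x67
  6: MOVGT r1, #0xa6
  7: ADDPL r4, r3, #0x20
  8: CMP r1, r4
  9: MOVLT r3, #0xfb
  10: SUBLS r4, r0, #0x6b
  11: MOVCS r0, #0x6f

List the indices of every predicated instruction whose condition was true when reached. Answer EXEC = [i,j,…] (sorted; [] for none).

EXEC = [1,2,3,5,11]

[0] flags=1010 → (cmp)
[1] flags=1010 NE?T → r3=0x74
[2] flags=1010 CS?T → r2=0x16
[3] flags=1010 LE?T → r2=0x5e
[4] flags=1000 → (cmp)
[5] flags=1000 LE?T → r0=0xd6
[6] flags=1000 GT?F → skip
[7] flags=1000 PL?F → skip
[8] flags=0010 → (cmp)
[9] flags=0010 LT?F → skip
[10] flags=0010 LS?F → skip
[11] flags=0010 CS?T → r0=0x6f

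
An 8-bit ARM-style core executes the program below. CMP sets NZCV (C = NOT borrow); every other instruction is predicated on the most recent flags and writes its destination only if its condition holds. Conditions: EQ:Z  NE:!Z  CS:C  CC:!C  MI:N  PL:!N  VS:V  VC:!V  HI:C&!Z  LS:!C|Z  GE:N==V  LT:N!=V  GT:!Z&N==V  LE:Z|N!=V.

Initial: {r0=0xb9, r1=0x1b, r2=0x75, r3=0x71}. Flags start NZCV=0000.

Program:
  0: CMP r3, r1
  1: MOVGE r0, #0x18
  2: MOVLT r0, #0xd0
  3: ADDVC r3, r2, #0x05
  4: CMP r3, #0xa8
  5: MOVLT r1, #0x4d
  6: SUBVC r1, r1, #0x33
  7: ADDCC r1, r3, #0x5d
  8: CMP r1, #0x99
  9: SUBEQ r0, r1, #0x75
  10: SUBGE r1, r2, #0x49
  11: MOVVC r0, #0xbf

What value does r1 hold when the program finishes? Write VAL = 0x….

0: ✓ CMP  NZCV=0010
1: ✓ MOVGE  r0←0x18
2: · MOVLT
3: ✓ ADDVC  r3←0x7a
4: ✓ CMP  NZCV=1001
5: · MOVLT
6: · SUBVC
7: ✓ ADDCC  r1←0xd7
8: ✓ CMP  NZCV=0010
9: · SUBEQ
10: ✓ SUBGE  r1←0x2c
11: ✓ MOVVC  r0←0xbf

VAL = 0x2c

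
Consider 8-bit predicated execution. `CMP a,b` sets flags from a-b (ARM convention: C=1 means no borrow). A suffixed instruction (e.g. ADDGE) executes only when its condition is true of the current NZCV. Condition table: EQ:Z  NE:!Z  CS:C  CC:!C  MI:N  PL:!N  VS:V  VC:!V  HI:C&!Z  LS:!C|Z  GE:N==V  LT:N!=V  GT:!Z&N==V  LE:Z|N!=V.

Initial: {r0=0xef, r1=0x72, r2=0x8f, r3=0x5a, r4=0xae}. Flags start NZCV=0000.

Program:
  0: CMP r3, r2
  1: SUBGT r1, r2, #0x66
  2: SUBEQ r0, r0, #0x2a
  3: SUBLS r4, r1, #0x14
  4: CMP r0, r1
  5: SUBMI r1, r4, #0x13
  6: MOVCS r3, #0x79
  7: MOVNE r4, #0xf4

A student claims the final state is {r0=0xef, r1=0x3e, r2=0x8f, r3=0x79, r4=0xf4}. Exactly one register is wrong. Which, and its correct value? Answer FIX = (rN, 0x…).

FIX = (r1, 0x02)

0: ✓ CMP  NZCV=1001
1: ✓ SUBGT  r1←0x29
2: · SUBEQ
3: ✓ SUBLS  r4←0x15
4: ✓ CMP  NZCV=1010
5: ✓ SUBMI  r1←0x02
6: ✓ MOVCS  r3←0x79
7: ✓ MOVNE  r4←0xf4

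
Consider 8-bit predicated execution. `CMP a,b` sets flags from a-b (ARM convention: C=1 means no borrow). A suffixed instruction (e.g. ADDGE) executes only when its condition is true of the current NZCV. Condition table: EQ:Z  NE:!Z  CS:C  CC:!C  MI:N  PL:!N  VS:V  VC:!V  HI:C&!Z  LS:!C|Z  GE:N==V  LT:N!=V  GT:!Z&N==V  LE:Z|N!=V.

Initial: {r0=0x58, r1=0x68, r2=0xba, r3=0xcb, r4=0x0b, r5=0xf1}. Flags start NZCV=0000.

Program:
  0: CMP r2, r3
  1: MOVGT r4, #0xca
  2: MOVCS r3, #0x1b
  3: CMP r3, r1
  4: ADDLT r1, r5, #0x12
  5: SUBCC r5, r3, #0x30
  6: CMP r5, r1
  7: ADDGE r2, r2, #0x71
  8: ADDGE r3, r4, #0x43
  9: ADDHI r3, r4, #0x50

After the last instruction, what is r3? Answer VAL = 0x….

0: ✓ CMP  NZCV=1000
1: · MOVGT
2: · MOVCS
3: ✓ CMP  NZCV=0011
4: ✓ ADDLT  r1←0x03
5: · SUBCC
6: ✓ CMP  NZCV=1010
7: · ADDGE
8: · ADDGE
9: ✓ ADDHI  r3←0x5b

VAL = 0x5b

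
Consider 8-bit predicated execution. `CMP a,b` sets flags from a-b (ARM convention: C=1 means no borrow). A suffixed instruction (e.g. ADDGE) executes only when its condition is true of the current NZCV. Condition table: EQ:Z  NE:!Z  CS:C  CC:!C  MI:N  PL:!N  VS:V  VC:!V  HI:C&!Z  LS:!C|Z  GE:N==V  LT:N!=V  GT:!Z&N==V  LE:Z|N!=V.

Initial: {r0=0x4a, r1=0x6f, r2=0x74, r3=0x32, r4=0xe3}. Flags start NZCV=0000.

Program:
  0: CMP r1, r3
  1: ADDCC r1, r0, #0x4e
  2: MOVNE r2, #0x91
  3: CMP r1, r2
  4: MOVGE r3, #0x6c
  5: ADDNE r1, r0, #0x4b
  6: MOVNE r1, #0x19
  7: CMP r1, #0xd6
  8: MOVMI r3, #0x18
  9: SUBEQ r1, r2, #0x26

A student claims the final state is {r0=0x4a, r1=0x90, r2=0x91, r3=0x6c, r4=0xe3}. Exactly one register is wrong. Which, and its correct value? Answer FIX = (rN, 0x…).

FIX = (r1, 0x19)

[0] flags=0010 → (cmp)
[1] flags=0010 CC?F → skip
[2] flags=0010 NE?T → r2=0x91
[3] flags=1001 → (cmp)
[4] flags=1001 GE?T → r3=0x6c
[5] flags=1001 NE?T → r1=0x95
[6] flags=1001 NE?T → r1=0x19
[7] flags=0000 → (cmp)
[8] flags=0000 MI?F → skip
[9] flags=0000 EQ?F → skip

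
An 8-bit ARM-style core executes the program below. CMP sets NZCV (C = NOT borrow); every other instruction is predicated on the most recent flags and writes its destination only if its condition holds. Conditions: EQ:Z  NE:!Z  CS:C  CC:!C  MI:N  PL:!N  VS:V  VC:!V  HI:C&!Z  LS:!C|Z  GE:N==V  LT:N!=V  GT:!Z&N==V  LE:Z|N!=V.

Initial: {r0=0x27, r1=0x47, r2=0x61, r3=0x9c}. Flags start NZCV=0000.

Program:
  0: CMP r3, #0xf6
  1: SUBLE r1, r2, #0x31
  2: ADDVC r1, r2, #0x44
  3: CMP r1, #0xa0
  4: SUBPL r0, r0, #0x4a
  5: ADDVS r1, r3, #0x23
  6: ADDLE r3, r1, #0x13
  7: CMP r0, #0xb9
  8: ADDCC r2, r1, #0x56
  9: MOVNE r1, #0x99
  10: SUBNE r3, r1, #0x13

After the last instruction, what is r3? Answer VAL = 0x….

0: ✓ CMP  NZCV=1000
1: ✓ SUBLE  r1←0x30
2: ✓ ADDVC  r1←0xa5
3: ✓ CMP  NZCV=0010
4: ✓ SUBPL  r0←0xdd
5: · ADDVS
6: · ADDLE
7: ✓ CMP  NZCV=0010
8: · ADDCC
9: ✓ MOVNE  r1←0x99
10: ✓ SUBNE  r3←0x86

VAL = 0x86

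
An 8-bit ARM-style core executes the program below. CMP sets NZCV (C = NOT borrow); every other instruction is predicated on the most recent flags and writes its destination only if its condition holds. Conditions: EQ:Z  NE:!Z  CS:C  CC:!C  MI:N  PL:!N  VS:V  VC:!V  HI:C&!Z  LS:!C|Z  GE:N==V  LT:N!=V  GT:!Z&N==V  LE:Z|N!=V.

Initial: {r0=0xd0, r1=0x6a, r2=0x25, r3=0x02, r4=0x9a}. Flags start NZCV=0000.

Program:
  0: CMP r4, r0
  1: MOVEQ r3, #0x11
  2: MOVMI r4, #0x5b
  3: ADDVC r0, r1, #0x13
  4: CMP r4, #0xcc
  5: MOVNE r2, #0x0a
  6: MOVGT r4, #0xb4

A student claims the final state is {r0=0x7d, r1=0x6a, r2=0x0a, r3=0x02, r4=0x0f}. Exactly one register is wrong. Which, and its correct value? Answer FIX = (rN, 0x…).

[0] flags=1000 → (cmp)
[1] flags=1000 EQ?F → skip
[2] flags=1000 MI?T → r4=0x5b
[3] flags=1000 VC?T → r0=0x7d
[4] flags=1001 → (cmp)
[5] flags=1001 NE?T → r2=0x0a
[6] flags=1001 GT?T → r4=0xb4

FIX = (r4, 0xb4)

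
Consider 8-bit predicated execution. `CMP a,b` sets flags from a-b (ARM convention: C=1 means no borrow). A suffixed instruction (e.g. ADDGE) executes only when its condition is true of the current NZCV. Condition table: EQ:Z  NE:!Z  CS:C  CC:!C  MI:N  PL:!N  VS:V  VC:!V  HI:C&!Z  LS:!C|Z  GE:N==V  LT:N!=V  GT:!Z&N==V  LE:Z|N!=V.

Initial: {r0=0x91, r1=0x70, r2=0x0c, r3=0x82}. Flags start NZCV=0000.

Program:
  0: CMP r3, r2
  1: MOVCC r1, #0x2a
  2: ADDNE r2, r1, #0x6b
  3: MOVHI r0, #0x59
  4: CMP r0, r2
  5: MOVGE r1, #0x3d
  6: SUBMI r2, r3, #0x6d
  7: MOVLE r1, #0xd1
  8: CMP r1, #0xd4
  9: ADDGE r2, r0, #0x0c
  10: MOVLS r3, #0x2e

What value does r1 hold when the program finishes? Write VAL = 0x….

0: ✓ CMP  NZCV=0011
1: · MOVCC
2: ✓ ADDNE  r2←0xdb
3: ✓ MOVHI  r0←0x59
4: ✓ CMP  NZCV=0000
5: ✓ MOVGE  r1←0x3d
6: · SUBMI
7: · MOVLE
8: ✓ CMP  NZCV=0000
9: ✓ ADDGE  r2←0x65
10: ✓ MOVLS  r3←0x2e

VAL = 0x3d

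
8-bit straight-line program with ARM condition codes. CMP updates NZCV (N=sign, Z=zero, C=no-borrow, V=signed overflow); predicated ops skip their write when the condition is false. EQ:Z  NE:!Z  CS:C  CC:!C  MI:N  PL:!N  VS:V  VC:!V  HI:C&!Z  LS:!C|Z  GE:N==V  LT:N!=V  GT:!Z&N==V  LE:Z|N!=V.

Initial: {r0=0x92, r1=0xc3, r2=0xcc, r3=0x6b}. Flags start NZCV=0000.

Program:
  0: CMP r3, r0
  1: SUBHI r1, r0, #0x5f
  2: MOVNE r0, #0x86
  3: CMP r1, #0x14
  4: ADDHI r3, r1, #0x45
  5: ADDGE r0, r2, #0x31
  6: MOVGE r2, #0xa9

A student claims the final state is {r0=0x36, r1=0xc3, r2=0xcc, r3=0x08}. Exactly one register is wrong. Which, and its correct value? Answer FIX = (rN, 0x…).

FIX = (r0, 0x86)

0: ✓ CMP  NZCV=1001
1: · SUBHI
2: ✓ MOVNE  r0←0x86
3: ✓ CMP  NZCV=1010
4: ✓ ADDHI  r3←0x08
5: · ADDGE
6: · MOVGE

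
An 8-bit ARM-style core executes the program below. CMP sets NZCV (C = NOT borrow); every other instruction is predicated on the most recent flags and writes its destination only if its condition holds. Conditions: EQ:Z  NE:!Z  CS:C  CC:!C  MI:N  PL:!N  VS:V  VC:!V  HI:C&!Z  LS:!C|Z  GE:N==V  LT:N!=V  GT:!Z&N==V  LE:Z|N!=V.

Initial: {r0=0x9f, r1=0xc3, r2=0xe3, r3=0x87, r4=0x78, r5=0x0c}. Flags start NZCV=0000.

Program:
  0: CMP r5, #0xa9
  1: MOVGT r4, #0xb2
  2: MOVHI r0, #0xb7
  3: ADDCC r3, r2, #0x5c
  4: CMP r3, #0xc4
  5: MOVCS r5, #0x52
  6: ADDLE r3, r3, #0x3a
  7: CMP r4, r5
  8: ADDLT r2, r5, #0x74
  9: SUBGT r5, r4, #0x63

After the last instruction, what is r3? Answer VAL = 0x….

[0] flags=0000 → (cmp)
[1] flags=0000 GT?T → r4=0xb2
[2] flags=0000 HI?F → skip
[3] flags=0000 CC?T → r3=0x3f
[4] flags=0000 → (cmp)
[5] flags=0000 CS?F → skip
[6] flags=0000 LE?F → skip
[7] flags=1010 → (cmp)
[8] flags=1010 LT?T → r2=0x80
[9] flags=1010 GT?F → skip

VAL = 0x3f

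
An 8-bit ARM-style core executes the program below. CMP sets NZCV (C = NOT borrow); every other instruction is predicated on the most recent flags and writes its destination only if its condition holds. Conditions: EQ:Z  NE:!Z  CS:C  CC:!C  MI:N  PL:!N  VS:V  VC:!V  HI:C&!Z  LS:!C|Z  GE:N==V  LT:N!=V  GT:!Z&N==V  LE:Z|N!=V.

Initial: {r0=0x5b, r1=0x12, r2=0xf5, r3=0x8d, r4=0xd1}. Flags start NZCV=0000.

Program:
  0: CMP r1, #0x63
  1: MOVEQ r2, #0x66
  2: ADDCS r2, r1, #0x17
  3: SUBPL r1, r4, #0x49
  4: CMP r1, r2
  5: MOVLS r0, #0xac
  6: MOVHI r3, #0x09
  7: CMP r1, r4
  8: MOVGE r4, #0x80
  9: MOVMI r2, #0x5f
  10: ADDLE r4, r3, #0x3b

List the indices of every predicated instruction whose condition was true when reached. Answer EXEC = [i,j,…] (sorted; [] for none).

[0] flags=1000 → (cmp)
[1] flags=1000 EQ?F → skip
[2] flags=1000 CS?F → skip
[3] flags=1000 PL?F → skip
[4] flags=0000 → (cmp)
[5] flags=0000 LS?T → r0=0xac
[6] flags=0000 HI?F → skip
[7] flags=0000 → (cmp)
[8] flags=0000 GE?T → r4=0x80
[9] flags=0000 MI?F → skip
[10] flags=0000 LE?F → skip

EXEC = [5,8]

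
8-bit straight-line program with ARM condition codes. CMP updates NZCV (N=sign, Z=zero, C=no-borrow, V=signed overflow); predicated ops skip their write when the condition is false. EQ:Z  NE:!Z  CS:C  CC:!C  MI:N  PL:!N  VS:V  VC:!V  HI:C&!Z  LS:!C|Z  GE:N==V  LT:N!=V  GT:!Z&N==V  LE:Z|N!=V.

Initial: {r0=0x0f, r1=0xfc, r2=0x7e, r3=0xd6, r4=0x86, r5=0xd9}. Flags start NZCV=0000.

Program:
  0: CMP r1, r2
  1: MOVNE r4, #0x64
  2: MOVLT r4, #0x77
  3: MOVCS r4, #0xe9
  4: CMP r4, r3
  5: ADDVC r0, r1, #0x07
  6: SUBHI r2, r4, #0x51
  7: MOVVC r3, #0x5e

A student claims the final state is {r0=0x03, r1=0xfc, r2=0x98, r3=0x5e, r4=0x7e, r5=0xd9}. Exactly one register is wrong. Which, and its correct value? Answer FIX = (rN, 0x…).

0: ✓ CMP  NZCV=0011
1: ✓ MOVNE  r4←0x64
2: ✓ MOVLT  r4←0x77
3: ✓ MOVCS  r4←0xe9
4: ✓ CMP  NZCV=0010
5: ✓ ADDVC  r0←0x03
6: ✓ SUBHI  r2←0x98
7: ✓ MOVVC  r3←0x5e

FIX = (r4, 0xe9)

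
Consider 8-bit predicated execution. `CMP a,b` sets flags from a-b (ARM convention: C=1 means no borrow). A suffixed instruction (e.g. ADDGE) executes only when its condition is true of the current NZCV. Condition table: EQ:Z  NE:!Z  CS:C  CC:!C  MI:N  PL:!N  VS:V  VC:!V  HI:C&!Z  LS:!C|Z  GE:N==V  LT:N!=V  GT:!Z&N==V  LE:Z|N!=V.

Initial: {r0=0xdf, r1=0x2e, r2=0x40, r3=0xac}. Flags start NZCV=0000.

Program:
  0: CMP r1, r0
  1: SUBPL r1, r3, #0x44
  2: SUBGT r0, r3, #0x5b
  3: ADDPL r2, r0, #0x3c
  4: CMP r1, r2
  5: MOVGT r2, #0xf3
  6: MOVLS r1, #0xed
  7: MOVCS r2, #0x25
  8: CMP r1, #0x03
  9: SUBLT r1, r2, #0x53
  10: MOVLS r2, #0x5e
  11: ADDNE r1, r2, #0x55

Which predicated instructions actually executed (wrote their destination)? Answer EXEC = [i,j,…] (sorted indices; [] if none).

EXEC = [1,2,3,5,6,9,11]

[0] flags=0000 → (cmp)
[1] flags=0000 PL?T → r1=0x68
[2] flags=0000 GT?T → r0=0x51
[3] flags=0000 PL?T → r2=0x8d
[4] flags=1001 → (cmp)
[5] flags=1001 GT?T → r2=0xf3
[6] flags=1001 LS?T → r1=0xed
[7] flags=1001 CS?F → skip
[8] flags=1010 → (cmp)
[9] flags=1010 LT?T → r1=0xa0
[10] flags=1010 LS?F → skip
[11] flags=1010 NE?T → r1=0x48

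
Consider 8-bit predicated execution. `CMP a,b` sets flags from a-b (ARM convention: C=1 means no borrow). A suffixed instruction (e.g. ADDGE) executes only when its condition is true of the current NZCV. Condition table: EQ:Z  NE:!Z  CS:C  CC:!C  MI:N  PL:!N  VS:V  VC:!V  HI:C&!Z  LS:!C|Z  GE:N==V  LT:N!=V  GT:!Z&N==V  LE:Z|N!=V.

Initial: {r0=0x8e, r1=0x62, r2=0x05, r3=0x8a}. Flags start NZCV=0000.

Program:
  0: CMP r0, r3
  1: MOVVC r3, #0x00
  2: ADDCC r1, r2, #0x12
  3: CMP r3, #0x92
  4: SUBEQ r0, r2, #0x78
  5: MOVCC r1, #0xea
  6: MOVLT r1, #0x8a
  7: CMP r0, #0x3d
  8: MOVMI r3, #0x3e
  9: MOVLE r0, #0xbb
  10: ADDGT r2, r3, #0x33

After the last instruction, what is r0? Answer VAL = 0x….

0: ✓ CMP  NZCV=0010
1: ✓ MOVVC  r3←0x00
2: · ADDCC
3: ✓ CMP  NZCV=0000
4: · SUBEQ
5: ✓ MOVCC  r1←0xea
6: · MOVLT
7: ✓ CMP  NZCV=0011
8: · MOVMI
9: ✓ MOVLE  r0←0xbb
10: · ADDGT

VAL = 0xbb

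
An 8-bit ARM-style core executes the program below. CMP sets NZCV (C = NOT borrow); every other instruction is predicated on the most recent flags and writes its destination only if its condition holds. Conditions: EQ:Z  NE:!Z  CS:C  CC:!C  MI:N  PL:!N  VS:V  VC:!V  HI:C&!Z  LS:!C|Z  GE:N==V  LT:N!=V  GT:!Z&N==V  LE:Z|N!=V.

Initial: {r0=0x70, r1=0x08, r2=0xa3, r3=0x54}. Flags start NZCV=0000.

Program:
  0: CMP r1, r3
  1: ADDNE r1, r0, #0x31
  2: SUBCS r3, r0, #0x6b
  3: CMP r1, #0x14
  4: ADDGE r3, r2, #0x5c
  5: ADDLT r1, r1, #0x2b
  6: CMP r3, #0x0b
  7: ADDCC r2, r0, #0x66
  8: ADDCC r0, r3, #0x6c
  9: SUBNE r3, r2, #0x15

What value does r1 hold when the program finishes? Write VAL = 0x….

0: ✓ CMP  NZCV=1000
1: ✓ ADDNE  r1←0xa1
2: · SUBCS
3: ✓ CMP  NZCV=1010
4: · ADDGE
5: ✓ ADDLT  r1←0xcc
6: ✓ CMP  NZCV=0010
7: · ADDCC
8: · ADDCC
9: ✓ SUBNE  r3←0x8e

VAL = 0xcc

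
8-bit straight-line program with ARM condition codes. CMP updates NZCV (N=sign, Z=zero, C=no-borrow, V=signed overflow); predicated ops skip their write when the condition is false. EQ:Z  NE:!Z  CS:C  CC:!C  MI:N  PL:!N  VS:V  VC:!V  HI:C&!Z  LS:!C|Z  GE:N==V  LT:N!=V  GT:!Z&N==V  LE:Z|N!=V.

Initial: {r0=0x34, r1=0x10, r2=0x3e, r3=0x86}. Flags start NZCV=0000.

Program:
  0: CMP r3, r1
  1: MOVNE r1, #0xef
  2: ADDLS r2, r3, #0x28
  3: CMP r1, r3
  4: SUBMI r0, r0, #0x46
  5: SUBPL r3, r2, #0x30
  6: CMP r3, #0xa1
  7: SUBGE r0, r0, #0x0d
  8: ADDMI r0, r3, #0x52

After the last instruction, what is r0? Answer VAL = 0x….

VAL = 0x27

[0] flags=0011 → (cmp)
[1] flags=0011 NE?T → r1=0xef
[2] flags=0011 LS?F → skip
[3] flags=0010 → (cmp)
[4] flags=0010 MI?F → skip
[5] flags=0010 PL?T → r3=0x0e
[6] flags=0000 → (cmp)
[7] flags=0000 GE?T → r0=0x27
[8] flags=0000 MI?F → skip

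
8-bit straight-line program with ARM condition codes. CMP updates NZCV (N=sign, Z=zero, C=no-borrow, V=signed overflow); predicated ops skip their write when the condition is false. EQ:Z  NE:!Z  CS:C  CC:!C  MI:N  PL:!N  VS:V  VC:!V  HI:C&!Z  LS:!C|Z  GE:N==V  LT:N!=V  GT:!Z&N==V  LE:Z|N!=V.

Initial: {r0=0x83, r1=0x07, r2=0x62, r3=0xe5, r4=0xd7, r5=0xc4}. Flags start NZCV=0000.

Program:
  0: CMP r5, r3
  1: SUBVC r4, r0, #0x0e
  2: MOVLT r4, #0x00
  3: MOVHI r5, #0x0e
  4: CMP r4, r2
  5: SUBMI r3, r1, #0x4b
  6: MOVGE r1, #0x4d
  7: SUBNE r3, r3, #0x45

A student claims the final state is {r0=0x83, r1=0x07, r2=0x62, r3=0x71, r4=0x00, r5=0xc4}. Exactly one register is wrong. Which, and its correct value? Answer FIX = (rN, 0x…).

FIX = (r3, 0x77)

[0] flags=1000 → (cmp)
[1] flags=1000 VC?T → r4=0x75
[2] flags=1000 LT?T → r4=0x00
[3] flags=1000 HI?F → skip
[4] flags=1000 → (cmp)
[5] flags=1000 MI?T → r3=0xbc
[6] flags=1000 GE?F → skip
[7] flags=1000 NE?T → r3=0x77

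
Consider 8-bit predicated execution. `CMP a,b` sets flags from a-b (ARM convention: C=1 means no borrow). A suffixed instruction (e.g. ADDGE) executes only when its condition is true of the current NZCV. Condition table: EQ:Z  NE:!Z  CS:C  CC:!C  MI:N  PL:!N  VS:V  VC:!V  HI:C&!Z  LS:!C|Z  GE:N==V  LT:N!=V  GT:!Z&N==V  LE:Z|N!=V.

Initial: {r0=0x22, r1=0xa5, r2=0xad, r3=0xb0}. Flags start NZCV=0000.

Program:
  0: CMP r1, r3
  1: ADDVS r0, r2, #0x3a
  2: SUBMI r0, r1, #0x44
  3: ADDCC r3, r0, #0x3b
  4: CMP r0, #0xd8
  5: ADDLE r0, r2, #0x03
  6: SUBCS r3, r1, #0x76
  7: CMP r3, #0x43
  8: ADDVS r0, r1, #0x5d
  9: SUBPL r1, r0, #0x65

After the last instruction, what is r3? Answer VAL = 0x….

VAL = 0x9c

0: ✓ CMP  NZCV=1000
1: · ADDVS
2: ✓ SUBMI  r0←0x61
3: ✓ ADDCC  r3←0x9c
4: ✓ CMP  NZCV=1001
5: · ADDLE
6: · SUBCS
7: ✓ CMP  NZCV=0011
8: ✓ ADDVS  r0←0x02
9: ✓ SUBPL  r1←0x9d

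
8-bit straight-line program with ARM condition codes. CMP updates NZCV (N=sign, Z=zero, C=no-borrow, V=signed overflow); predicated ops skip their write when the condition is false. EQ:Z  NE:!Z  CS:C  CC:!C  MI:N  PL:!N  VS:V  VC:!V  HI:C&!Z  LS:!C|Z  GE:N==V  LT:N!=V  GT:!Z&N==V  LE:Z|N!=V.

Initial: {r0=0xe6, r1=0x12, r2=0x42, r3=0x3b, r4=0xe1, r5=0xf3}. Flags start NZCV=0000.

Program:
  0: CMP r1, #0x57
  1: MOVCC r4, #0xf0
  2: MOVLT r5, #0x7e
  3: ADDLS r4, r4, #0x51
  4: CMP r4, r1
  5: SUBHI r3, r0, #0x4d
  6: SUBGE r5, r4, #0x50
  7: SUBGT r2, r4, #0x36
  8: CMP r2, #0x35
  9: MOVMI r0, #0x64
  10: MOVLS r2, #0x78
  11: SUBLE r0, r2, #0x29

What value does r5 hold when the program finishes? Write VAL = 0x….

VAL = 0xf1

[0] flags=1000 → (cmp)
[1] flags=1000 CC?T → r4=0xf0
[2] flags=1000 LT?T → r5=0x7e
[3] flags=1000 LS?T → r4=0x41
[4] flags=0010 → (cmp)
[5] flags=0010 HI?T → r3=0x99
[6] flags=0010 GE?T → r5=0xf1
[7] flags=0010 GT?T → r2=0x0b
[8] flags=1000 → (cmp)
[9] flags=1000 MI?T → r0=0x64
[10] flags=1000 LS?T → r2=0x78
[11] flags=1000 LE?T → r0=0x4f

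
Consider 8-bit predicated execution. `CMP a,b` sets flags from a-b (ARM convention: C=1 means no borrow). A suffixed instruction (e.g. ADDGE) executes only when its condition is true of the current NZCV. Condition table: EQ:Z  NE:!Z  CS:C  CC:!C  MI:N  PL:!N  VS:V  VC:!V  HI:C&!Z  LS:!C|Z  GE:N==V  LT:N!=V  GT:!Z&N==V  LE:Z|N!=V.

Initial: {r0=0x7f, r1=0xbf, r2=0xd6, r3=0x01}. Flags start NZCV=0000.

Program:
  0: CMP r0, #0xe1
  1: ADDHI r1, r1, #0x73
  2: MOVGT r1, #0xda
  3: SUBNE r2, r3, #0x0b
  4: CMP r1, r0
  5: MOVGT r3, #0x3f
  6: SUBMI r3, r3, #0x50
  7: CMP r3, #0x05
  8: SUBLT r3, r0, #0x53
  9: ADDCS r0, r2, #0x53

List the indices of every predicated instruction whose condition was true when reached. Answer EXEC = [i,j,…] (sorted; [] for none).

EXEC = [2,3,8]

0: ✓ CMP  NZCV=1001
1: · ADDHI
2: ✓ MOVGT  r1←0xda
3: ✓ SUBNE  r2←0xf6
4: ✓ CMP  NZCV=0011
5: · MOVGT
6: · SUBMI
7: ✓ CMP  NZCV=1000
8: ✓ SUBLT  r3←0x2c
9: · ADDCS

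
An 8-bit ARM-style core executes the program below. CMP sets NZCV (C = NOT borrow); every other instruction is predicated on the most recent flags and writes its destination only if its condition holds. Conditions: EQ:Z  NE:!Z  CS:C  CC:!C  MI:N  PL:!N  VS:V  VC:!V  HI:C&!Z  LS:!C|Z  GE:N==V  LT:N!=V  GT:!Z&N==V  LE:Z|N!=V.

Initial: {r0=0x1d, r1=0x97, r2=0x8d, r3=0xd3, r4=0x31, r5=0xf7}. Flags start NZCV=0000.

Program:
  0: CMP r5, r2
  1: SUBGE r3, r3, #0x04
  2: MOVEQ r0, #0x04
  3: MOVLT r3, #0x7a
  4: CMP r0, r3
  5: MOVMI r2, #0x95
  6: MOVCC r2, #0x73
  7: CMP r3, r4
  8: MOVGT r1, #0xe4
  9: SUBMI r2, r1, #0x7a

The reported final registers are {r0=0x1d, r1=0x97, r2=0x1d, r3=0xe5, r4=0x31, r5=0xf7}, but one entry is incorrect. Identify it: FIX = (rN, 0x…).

[0] flags=0010 → (cmp)
[1] flags=0010 GE?T → r3=0xcf
[2] flags=0010 EQ?F → skip
[3] flags=0010 LT?F → skip
[4] flags=0000 → (cmp)
[5] flags=0000 MI?F → skip
[6] flags=0000 CC?T → r2=0x73
[7] flags=1010 → (cmp)
[8] flags=1010 GT?F → skip
[9] flags=1010 MI?T → r2=0x1d

FIX = (r3, 0xcf)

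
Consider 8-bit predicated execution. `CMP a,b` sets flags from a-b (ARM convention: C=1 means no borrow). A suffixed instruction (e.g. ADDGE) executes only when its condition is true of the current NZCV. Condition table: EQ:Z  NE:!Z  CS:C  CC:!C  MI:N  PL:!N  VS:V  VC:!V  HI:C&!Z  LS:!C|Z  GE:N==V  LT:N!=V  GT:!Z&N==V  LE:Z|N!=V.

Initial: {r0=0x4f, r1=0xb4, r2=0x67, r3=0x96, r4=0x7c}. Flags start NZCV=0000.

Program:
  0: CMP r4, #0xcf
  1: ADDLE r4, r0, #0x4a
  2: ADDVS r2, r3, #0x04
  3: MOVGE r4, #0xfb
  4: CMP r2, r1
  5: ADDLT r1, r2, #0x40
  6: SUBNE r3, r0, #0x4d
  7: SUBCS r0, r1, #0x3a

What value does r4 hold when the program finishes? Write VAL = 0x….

VAL = 0xfb

0: ✓ CMP  NZCV=1001
1: · ADDLE
2: ✓ ADDVS  r2←0x9a
3: ✓ MOVGE  r4←0xfb
4: ✓ CMP  NZCV=1000
5: ✓ ADDLT  r1←0xda
6: ✓ SUBNE  r3←0x02
7: · SUBCS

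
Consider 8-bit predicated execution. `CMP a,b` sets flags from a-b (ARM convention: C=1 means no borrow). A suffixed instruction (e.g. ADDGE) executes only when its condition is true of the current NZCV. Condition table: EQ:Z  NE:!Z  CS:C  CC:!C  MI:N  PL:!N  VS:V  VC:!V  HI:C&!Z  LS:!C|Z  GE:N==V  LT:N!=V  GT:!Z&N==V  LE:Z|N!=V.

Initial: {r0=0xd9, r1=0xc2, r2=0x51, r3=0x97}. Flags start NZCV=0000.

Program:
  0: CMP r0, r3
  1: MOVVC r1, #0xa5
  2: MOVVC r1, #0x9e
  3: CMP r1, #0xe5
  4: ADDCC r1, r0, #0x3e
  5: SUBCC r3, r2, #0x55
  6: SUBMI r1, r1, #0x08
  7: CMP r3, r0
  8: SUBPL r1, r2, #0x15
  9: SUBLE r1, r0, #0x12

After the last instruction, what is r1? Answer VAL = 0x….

0: ✓ CMP  NZCV=0010
1: ✓ MOVVC  r1←0xa5
2: ✓ MOVVC  r1←0x9e
3: ✓ CMP  NZCV=1000
4: ✓ ADDCC  r1←0x17
5: ✓ SUBCC  r3←0xfc
6: ✓ SUBMI  r1←0x0f
7: ✓ CMP  NZCV=0010
8: ✓ SUBPL  r1←0x3c
9: · SUBLE

VAL = 0x3c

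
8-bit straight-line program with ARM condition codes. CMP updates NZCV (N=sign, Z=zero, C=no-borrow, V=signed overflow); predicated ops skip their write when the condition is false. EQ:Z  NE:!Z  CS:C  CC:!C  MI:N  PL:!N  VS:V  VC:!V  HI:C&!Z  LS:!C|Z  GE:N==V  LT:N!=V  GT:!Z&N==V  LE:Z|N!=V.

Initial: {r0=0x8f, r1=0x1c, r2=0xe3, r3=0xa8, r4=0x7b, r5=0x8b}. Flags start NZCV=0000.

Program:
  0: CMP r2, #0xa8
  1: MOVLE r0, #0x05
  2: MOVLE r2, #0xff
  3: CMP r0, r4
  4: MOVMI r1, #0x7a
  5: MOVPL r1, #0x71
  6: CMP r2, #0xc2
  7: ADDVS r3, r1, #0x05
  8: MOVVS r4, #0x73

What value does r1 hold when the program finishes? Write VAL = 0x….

0: ✓ CMP  NZCV=0010
1: · MOVLE
2: · MOVLE
3: ✓ CMP  NZCV=0011
4: · MOVMI
5: ✓ MOVPL  r1←0x71
6: ✓ CMP  NZCV=0010
7: · ADDVS
8: · MOVVS

VAL = 0x71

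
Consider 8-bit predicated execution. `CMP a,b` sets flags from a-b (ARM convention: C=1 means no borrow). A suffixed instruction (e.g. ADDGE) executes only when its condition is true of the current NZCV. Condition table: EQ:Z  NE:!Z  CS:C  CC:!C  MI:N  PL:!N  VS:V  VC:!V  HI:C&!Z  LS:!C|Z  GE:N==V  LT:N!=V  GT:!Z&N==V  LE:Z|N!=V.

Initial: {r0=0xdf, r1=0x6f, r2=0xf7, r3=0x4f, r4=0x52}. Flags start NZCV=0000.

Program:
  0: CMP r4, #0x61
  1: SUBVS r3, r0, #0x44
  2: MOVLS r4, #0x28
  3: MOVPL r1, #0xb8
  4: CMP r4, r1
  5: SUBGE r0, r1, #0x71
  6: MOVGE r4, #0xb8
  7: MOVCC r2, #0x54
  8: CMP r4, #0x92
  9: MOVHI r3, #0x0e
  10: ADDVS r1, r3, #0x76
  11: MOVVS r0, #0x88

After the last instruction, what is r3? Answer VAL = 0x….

VAL = 0x4f

[0] flags=1000 → (cmp)
[1] flags=1000 VS?F → skip
[2] flags=1000 LS?T → r4=0x28
[3] flags=1000 PL?F → skip
[4] flags=1000 → (cmp)
[5] flags=1000 GE?F → skip
[6] flags=1000 GE?F → skip
[7] flags=1000 CC?T → r2=0x54
[8] flags=1001 → (cmp)
[9] flags=1001 HI?F → skip
[10] flags=1001 VS?T → r1=0xc5
[11] flags=1001 VS?T → r0=0x88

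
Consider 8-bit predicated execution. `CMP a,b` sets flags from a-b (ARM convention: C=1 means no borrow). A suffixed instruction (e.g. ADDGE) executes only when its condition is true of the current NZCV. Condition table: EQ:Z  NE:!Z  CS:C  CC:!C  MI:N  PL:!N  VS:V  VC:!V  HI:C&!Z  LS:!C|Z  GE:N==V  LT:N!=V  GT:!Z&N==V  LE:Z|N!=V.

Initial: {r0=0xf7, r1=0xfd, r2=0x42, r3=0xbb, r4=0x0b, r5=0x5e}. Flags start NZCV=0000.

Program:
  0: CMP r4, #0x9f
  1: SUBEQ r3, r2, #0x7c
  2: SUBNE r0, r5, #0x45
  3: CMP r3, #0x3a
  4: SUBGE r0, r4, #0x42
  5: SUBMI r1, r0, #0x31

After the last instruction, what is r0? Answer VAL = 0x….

0: ✓ CMP  NZCV=0000
1: · SUBEQ
2: ✓ SUBNE  r0←0x19
3: ✓ CMP  NZCV=1010
4: · SUBGE
5: ✓ SUBMI  r1←0xe8

VAL = 0x19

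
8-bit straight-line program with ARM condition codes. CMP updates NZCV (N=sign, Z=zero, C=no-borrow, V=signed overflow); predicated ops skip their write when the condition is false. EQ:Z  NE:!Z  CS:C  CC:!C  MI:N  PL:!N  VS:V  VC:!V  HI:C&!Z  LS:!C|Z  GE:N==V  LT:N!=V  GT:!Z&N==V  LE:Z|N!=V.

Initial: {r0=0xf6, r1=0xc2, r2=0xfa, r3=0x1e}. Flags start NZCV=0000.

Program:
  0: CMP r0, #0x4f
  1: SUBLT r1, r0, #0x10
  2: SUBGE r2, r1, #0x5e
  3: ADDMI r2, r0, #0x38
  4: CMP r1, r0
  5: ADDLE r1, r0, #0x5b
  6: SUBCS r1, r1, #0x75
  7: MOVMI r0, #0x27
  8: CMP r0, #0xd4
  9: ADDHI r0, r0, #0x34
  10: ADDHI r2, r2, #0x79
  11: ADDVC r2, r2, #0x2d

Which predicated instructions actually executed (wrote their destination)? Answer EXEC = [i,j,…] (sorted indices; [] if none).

[0] flags=1010 → (cmp)
[1] flags=1010 LT?T → r1=0xe6
[2] flags=1010 GE?F → skip
[3] flags=1010 MI?T → r2=0x2e
[4] flags=1000 → (cmp)
[5] flags=1000 LE?T → r1=0x51
[6] flags=1000 CS?F → skip
[7] flags=1000 MI?T → r0=0x27
[8] flags=0000 → (cmp)
[9] flags=0000 HI?F → skip
[10] flags=0000 HI?F → skip
[11] flags=0000 VC?T → r2=0x5b

EXEC = [1,3,5,7,11]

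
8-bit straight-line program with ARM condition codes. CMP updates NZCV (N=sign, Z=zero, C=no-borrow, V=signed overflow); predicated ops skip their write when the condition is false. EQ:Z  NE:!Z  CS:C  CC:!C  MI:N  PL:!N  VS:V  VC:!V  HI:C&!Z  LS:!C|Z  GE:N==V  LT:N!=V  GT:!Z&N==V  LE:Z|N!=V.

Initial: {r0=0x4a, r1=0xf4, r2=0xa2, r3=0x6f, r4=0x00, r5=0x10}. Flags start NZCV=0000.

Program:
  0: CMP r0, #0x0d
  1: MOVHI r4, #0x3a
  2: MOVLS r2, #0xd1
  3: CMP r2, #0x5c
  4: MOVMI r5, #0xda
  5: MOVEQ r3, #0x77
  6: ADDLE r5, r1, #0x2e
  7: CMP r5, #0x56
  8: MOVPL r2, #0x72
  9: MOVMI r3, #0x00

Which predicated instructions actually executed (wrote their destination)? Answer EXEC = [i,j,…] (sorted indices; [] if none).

EXEC = [1,6,9]

0: ✓ CMP  NZCV=0010
1: ✓ MOVHI  r4←0x3a
2: · MOVLS
3: ✓ CMP  NZCV=0011
4: · MOVMI
5: · MOVEQ
6: ✓ ADDLE  r5←0x22
7: ✓ CMP  NZCV=1000
8: · MOVPL
9: ✓ MOVMI  r3←0x00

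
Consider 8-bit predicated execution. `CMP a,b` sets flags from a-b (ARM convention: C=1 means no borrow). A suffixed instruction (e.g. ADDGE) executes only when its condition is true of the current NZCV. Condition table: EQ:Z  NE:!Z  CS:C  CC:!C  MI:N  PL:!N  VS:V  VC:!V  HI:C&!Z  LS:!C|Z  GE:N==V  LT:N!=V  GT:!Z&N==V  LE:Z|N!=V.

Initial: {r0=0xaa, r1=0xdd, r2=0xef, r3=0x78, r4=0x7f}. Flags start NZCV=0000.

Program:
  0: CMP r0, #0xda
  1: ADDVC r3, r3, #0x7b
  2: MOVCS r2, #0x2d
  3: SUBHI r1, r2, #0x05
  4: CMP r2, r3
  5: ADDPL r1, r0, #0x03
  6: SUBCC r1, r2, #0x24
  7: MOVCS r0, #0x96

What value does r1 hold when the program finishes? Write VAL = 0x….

VAL = 0xcb

0: ✓ CMP  NZCV=1000
1: ✓ ADDVC  r3←0xf3
2: · MOVCS
3: · SUBHI
4: ✓ CMP  NZCV=1000
5: · ADDPL
6: ✓ SUBCC  r1←0xcb
7: · MOVCS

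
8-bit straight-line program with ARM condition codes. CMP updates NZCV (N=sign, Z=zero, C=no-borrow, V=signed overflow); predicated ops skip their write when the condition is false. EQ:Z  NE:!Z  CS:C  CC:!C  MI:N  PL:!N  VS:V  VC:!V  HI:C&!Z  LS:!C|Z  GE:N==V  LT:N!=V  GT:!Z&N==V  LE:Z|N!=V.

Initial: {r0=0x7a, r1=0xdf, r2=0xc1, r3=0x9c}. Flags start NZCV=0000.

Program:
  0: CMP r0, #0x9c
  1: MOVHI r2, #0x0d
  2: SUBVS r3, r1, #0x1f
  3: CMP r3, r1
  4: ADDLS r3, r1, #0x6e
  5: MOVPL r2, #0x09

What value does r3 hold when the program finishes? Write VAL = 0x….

[0] flags=1001 → (cmp)
[1] flags=1001 HI?F → skip
[2] flags=1001 VS?T → r3=0xc0
[3] flags=1000 → (cmp)
[4] flags=1000 LS?T → r3=0x4d
[5] flags=1000 PL?F → skip

VAL = 0x4d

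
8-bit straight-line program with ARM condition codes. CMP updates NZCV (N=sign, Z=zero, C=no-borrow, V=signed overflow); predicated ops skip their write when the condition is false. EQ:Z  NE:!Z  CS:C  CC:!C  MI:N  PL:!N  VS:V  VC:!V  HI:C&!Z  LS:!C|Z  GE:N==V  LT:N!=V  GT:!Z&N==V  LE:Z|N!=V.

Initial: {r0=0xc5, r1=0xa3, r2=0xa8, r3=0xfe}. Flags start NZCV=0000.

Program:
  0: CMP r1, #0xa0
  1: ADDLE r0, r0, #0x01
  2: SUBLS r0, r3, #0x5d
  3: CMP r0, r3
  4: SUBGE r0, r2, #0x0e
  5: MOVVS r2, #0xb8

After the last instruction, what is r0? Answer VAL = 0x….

0: ✓ CMP  NZCV=0010
1: · ADDLE
2: · SUBLS
3: ✓ CMP  NZCV=1000
4: · SUBGE
5: · MOVVS

VAL = 0xc5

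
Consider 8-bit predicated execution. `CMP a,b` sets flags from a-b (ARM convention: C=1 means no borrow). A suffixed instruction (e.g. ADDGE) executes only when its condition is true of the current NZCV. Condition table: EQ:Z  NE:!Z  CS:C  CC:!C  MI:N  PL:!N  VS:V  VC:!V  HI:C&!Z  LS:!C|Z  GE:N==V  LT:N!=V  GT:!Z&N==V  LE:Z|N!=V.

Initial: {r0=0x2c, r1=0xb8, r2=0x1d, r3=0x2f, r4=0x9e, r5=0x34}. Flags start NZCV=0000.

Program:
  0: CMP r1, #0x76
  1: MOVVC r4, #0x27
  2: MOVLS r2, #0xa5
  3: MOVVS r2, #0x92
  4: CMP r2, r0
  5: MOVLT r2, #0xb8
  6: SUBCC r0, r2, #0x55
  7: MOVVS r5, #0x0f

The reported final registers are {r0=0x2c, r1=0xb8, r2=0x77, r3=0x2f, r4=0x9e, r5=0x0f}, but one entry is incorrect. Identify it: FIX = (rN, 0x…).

FIX = (r2, 0xb8)

[0] flags=0011 → (cmp)
[1] flags=0011 VC?F → skip
[2] flags=0011 LS?F → skip
[3] flags=0011 VS?T → r2=0x92
[4] flags=0011 → (cmp)
[5] flags=0011 LT?T → r2=0xb8
[6] flags=0011 CC?F → skip
[7] flags=0011 VS?T → r5=0x0f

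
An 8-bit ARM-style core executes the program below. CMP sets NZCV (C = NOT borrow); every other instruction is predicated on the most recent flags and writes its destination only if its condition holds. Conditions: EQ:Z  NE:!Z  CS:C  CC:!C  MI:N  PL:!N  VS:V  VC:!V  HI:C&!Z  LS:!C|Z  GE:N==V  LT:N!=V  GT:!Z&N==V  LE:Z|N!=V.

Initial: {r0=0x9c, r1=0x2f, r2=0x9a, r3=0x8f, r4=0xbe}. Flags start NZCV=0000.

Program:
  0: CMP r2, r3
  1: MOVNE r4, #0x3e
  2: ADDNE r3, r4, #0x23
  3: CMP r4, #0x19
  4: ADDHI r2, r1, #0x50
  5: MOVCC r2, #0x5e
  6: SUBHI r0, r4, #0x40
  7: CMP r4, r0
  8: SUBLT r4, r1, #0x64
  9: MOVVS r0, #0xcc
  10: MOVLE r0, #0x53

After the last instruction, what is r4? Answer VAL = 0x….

[0] flags=0010 → (cmp)
[1] flags=0010 NE?T → r4=0x3e
[2] flags=0010 NE?T → r3=0x61
[3] flags=0010 → (cmp)
[4] flags=0010 HI?T → r2=0x7f
[5] flags=0010 CC?F → skip
[6] flags=0010 HI?T → r0=0xfe
[7] flags=0000 → (cmp)
[8] flags=0000 LT?F → skip
[9] flags=0000 VS?F → skip
[10] flags=0000 LE?F → skip

VAL = 0x3e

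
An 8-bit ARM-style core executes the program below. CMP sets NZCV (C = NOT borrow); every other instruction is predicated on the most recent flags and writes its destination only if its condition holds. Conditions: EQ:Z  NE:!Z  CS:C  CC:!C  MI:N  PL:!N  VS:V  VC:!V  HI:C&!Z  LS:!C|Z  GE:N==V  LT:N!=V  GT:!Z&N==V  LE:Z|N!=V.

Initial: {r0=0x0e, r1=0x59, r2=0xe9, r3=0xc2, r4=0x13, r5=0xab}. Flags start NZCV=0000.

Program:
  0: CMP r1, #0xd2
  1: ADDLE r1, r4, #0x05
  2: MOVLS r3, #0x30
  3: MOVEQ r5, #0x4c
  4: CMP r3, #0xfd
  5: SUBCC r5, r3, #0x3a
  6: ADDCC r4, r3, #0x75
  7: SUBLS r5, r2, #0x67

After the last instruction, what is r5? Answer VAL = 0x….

[0] flags=1001 → (cmp)
[1] flags=1001 LE?F → skip
[2] flags=1001 LS?T → r3=0x30
[3] flags=1001 EQ?F → skip
[4] flags=0000 → (cmp)
[5] flags=0000 CC?T → r5=0xf6
[6] flags=0000 CC?T → r4=0xa5
[7] flags=0000 LS?T → r5=0x82

VAL = 0x82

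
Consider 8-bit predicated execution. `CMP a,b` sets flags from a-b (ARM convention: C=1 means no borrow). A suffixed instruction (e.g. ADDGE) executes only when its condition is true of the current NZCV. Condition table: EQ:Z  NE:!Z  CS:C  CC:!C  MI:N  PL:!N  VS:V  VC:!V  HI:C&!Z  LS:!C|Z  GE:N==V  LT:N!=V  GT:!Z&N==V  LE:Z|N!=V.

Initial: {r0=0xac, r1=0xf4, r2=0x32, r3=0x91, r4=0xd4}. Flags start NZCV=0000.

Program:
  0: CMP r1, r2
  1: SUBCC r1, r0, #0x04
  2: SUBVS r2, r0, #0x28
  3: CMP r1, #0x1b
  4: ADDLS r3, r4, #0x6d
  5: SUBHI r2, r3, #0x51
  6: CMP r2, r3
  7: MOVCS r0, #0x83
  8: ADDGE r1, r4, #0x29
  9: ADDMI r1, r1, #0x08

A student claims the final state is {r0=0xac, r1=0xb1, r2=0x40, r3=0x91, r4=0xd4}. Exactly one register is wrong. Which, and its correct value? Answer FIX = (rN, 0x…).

[0] flags=1010 → (cmp)
[1] flags=1010 CC?F → skip
[2] flags=1010 VS?F → skip
[3] flags=1010 → (cmp)
[4] flags=1010 LS?F → skip
[5] flags=1010 HI?T → r2=0x40
[6] flags=1001 → (cmp)
[7] flags=1001 CS?F → skip
[8] flags=1001 GE?T → r1=0xfd
[9] flags=1001 MI?T → r1=0x05

FIX = (r1, 0x05)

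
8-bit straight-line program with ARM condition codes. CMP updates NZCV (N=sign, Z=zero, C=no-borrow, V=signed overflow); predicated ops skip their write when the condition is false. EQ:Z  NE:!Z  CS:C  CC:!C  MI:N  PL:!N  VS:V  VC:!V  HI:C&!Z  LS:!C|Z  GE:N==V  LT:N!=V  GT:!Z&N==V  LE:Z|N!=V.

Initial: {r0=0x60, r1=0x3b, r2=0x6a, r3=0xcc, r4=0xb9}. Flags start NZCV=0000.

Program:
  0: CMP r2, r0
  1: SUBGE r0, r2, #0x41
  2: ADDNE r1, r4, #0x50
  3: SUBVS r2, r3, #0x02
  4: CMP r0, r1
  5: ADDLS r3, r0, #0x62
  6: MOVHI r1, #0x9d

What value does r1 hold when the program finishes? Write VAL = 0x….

VAL = 0x9d

[0] flags=0010 → (cmp)
[1] flags=0010 GE?T → r0=0x29
[2] flags=0010 NE?T → r1=0x09
[3] flags=0010 VS?F → skip
[4] flags=0010 → (cmp)
[5] flags=0010 LS?F → skip
[6] flags=0010 HI?T → r1=0x9d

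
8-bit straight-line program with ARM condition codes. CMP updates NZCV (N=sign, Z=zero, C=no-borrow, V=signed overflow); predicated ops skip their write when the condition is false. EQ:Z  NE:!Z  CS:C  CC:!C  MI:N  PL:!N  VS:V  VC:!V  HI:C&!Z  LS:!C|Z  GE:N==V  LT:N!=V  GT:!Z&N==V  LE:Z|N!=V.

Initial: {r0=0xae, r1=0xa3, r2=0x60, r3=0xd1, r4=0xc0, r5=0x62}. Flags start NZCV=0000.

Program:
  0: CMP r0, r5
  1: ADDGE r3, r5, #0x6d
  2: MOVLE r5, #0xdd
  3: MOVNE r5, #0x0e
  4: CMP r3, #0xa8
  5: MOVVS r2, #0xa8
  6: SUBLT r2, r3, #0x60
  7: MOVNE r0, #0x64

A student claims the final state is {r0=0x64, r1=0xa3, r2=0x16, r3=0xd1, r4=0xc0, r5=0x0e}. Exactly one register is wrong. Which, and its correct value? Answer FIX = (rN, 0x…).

FIX = (r2, 0x60)

0: ✓ CMP  NZCV=0011
1: · ADDGE
2: ✓ MOVLE  r5←0xdd
3: ✓ MOVNE  r5←0x0e
4: ✓ CMP  NZCV=0010
5: · MOVVS
6: · SUBLT
7: ✓ MOVNE  r0←0x64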